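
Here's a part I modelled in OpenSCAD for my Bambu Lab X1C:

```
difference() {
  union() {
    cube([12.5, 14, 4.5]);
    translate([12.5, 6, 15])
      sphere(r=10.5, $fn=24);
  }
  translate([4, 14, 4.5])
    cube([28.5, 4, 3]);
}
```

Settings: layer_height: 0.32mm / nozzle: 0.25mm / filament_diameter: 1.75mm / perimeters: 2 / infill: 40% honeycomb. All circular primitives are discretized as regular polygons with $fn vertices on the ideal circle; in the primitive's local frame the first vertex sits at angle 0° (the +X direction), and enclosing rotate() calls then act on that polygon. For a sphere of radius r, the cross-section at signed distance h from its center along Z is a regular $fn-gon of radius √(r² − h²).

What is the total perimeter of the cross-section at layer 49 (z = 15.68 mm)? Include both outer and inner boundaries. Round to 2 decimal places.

At z = 15.68 mm: the cube is not intersected at this z (z outside [0, 4.5]); the r=10.5 sphere at (12.5, 6) slices to a regular 24-gon of circumradius 10.478 (√(r²−h²) with h=0.68 from center) (perimeter = 2·24·10.478·sin(180°/24) = 65.65 mm); Merging all regions: only the r=10.5 sphere at (12.5, 6) is present, so the union is just that shape — boundary = 65.65 mm; the cube at (4, 14) does not reach this height (z outside [4.5, 7.5]); Subtracting the remaining from the first: none of the subtracted shapes is present at this height, so that combined region is unchanged — boundary = 65.65 mm. Overall, the cross-section is a single solid region. Total boundary length (outer) = 65.65 mm.

65.65 mm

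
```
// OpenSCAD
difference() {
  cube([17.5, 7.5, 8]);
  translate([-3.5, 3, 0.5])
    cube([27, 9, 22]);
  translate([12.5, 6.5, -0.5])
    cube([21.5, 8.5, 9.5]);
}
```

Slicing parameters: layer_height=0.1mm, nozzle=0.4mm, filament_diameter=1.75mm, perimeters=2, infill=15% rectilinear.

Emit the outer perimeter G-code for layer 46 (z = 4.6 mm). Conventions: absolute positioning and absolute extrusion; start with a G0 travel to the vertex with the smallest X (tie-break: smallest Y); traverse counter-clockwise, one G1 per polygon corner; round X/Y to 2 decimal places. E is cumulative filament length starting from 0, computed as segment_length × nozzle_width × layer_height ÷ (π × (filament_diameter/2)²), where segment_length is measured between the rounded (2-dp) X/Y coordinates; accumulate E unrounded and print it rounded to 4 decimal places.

At z = 4.6 mm: the 17.5×7.5 cube contributes its full rectangle; the cube at (-3.5, 3) (footprint 27×9) is included at this height; the cube at (12.5, 6.5) is present — its section is the full 21.5×8.5 rectangle; Taking the first minus the rest: starting from the 17.5×7.5 cube, the 27×9 cube at (-3.5, 3) partially overlaps it — only the 78.75 mm² overlap (of its 243.00 mm²) is removed, clipping the outline; the 21.5×8.5 cube at (12.5, 6.5) misses the remaining region (no effect) — 1 connected region. The outline is a single polygon with 4 vertices. Extrusion per mm of travel: 0.4 × 0.1 / (π × 0.875²) = 0.016630. Accumulating E over each segment gives final E = 0.6818.

G0 X0.00 Y0.00 Z4.60
G1 X17.50 Y0.00 E0.2910
G1 X17.50 Y3.00 E0.3409
G1 X0.00 Y3.00 E0.6319
G1 X0.00 Y0.00 E0.6818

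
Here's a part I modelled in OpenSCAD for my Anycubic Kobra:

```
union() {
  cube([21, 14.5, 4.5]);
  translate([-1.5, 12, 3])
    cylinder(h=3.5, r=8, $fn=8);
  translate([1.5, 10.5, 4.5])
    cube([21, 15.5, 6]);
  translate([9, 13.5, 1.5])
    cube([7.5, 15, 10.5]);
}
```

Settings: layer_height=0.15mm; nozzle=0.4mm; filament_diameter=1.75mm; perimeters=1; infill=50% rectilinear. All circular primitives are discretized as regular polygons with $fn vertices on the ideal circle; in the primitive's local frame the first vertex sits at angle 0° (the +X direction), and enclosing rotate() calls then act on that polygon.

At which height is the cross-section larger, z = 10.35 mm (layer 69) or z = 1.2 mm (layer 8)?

layer 69 (z = 10.35 mm)

Layer 69 (z = 10.35): the cube is not intersected at this z (z outside [0, 4.5]); the cylinder at (-1.5, 12) is absent (z outside [3, 6.5]); the cube at (1.5, 10.5) is present — its section is the full 21×15.5 rectangle (area 325.50 mm²); the cube at (9, 13.5) is present — its section is the full 7.5×15 rectangle (area 112.50 mm²); Taking the union: the regions partially overlap — summed areas 438.00 mm² minus the doubly-counted overlap 93.75 mm² gives 344.25 mm² — area = 344.25 mm². So its area = 344.25 mm². Layer 8 (z = 1.2): the cube is present — its section is the full 21×14.5 rectangle (area 304.50 mm²); the cylinder at (-1.5, 12) is not intersected at this z (z outside [3, 6.5]); the cube at (1.5, 10.5) is absent (z outside [4.5, 10.5]); the cube at (9, 13.5) does not reach this height (z outside [1.5, 12]); Taking the union: only the 21×14.5 cube is present, so the union is just that shape — area = 304.50 mm². So its area = 304.50 mm². Layer 69 is larger (344.25 vs 304.50 mm²).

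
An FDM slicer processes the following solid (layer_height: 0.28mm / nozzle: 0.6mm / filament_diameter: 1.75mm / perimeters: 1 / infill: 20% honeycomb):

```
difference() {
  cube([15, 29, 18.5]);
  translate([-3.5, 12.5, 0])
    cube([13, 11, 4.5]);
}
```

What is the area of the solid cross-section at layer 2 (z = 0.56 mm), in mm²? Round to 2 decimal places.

330.50 mm²

At z = 0.56 mm: the 15×29 cube contributes its full rectangle (area 435.00 mm²); the cube at (-3.5, 12.5) (footprint 13×11) is included at this height (area 143.00 mm²); After the difference (first − rest): starting from the 15×29 cube (435.00 mm²), the 13×11 cube at (-3.5, 12.5) partially overlaps it — only the 104.50 mm² overlap (of its 143.00 mm²) is removed, clipping the outline — area = 330.50 mm². Overall, the cross-section is a single solid region. Net area = 330.50 mm².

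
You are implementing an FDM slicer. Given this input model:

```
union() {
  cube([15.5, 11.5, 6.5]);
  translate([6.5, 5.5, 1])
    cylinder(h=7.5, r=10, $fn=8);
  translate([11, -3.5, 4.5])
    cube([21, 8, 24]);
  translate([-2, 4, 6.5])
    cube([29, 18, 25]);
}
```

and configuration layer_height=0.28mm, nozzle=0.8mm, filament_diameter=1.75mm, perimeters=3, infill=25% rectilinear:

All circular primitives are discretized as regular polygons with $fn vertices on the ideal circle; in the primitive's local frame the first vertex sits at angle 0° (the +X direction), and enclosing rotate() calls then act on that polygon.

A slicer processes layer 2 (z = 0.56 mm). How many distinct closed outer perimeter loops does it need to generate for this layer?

1

At z = 0.56 mm: the 15.5×11.5 cube contributes its full rectangle; the cylinder at (6.5, 5.5) does not reach this height (z outside [1, 8.5]); the cube at (11, -3.5) is absent (z outside [4.5, 28.5]); the cube at (-2, 4) is not intersected at this z (z outside [6.5, 31.5]); Combining (union): only the 15.5×11.5 cube is present, so the union is just that shape — 1 connected region. The result has 1 disconnected region.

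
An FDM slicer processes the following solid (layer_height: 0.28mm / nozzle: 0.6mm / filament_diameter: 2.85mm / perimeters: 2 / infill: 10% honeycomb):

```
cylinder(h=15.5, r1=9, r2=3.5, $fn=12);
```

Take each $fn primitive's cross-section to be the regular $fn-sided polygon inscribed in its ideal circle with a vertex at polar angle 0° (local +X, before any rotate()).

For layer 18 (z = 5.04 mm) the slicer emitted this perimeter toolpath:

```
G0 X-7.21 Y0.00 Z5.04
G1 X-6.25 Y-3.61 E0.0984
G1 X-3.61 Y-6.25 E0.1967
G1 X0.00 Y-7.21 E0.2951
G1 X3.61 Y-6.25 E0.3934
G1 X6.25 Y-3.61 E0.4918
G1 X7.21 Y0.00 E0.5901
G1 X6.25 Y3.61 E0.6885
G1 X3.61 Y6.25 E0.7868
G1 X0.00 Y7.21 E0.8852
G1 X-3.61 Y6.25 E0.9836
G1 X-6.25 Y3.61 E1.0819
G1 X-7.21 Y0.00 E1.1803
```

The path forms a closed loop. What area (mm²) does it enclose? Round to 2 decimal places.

Apply the shoelace formula to the sequence of (X, Y) vertices; enclosed area = 156.17 mm².

156.17 mm²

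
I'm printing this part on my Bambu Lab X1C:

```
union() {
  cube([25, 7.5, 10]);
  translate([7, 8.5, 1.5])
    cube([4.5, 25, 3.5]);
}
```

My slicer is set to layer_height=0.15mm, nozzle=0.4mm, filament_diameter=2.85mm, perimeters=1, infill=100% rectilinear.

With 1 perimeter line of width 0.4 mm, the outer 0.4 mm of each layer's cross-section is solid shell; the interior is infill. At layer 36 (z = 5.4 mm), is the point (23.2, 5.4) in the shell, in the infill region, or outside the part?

At z = 5.4 mm: the cube is present — its section is the full 25×7.5 rectangle; the cube at (7, 8.5) is not intersected at this z (z outside [1.5, 5]); Combining (union): only the 25×7.5 cube is present, so the union is just that shape — 1 connected region. Overall, the cross-section is a single solid region. The nearest boundary edge runs (25.00, 0.00)→(25.00, 7.50); distance from the point to it = 1.80 mm. The point is inside the cross-section and 1.80 mm from the nearest boundary — more than the 0.4 mm shell width (1 × 0.4), so it's in the infill interior.

infill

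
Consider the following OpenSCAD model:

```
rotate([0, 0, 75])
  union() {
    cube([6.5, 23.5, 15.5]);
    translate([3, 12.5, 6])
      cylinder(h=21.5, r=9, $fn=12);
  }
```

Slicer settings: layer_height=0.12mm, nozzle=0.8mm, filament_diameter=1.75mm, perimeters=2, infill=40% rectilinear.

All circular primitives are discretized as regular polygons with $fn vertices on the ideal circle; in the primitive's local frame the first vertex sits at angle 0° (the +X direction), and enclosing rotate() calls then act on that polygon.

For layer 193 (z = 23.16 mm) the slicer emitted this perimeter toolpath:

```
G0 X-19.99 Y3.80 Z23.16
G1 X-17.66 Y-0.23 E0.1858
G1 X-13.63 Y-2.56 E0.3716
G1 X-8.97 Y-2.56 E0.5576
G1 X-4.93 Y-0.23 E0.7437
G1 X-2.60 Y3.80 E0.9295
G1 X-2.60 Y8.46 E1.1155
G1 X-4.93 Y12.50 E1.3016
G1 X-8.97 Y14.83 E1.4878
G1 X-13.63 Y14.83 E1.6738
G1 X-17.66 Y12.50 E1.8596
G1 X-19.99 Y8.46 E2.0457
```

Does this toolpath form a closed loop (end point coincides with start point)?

no

Start point (G0): (-19.99, 3.80). End point (last G1): the path does not return to the start — open.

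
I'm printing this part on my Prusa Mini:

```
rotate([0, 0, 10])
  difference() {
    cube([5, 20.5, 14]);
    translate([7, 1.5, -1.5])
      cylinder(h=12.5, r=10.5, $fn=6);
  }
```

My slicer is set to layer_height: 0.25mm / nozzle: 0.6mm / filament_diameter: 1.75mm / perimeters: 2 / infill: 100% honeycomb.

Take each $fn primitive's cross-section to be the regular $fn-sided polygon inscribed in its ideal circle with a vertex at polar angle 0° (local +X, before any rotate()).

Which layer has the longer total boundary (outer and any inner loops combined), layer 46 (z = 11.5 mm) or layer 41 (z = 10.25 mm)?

layer 46 (z = 11.5 mm)

Layer 46 (z = 11.5): the 5×20.5 cube contributes its full rectangle (perimeter 51.00 mm); the cylinder at (7, 1.5) does not reach this height (z outside [-1.5, 11]); Taking the first minus the rest: none of the subtracted shapes is present at this height, so the 5×20.5 cube is unchanged — boundary = 51.00 mm; (rotated 10° about Z; rotation is an isometry so areas/perimeters/island counts are preserved). So its perimeter = 51.00 mm. Layer 41 (z = 10.25): the 5×20.5 cube contributes its full rectangle (perimeter 51.00 mm); the cylinder at (7, 1.5): section is a regular 6-gon, circumradius r=10.5 (perimeter = 2·6·10.500·sin(180°/6) = 63.00 mm); Taking the first minus the rest: starting from the 5×20.5 cube, the r=10.5 cylinder at (7, 1.5) partially overlaps it — only the 50.31 mm² overlap (of its 286.44 mm²) is removed, clipping the outline — boundary = 34.59 mm; (whole slice rotated 10° about Z — lengths, areas and connectivity unchanged). So its perimeter = 34.59 mm. Layer 46 is larger (51.00 vs 34.59 mm).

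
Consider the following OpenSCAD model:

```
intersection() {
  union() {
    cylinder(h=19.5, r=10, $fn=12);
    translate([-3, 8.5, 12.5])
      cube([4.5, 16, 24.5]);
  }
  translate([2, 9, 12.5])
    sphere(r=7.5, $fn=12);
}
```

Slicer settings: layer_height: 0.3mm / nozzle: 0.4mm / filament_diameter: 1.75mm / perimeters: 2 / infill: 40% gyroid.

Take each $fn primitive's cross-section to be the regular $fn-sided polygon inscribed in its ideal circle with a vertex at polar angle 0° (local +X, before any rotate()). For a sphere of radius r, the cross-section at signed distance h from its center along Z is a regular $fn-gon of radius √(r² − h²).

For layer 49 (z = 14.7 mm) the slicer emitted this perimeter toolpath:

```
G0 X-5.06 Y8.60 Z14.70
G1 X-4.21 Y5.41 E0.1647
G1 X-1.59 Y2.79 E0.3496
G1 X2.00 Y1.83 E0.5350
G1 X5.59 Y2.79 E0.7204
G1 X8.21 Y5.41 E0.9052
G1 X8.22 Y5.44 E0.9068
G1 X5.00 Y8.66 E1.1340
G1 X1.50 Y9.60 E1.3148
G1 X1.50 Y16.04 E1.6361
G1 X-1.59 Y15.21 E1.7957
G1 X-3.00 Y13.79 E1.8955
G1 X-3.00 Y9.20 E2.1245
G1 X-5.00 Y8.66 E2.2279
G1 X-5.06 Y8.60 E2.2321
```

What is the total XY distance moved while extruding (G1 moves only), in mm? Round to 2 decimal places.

44.74 mm

Sum the Euclidean lengths of each G1 segment: total = 44.74 mm.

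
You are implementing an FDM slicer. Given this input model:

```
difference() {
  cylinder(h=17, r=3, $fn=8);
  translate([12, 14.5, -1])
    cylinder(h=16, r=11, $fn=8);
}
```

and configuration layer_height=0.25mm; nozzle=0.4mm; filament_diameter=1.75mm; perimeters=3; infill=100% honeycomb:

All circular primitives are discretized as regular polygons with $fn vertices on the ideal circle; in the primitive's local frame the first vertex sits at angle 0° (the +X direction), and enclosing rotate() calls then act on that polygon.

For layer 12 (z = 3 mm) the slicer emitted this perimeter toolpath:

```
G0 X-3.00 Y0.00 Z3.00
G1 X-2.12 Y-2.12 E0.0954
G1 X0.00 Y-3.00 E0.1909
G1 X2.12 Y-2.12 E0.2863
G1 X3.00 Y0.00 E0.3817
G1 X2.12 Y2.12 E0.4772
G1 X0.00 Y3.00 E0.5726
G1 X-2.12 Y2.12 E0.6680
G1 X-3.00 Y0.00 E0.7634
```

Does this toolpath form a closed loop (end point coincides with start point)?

Start point (G0): (-3.00, 0.00). End point (last G1): the path returns to the start — closed.

yes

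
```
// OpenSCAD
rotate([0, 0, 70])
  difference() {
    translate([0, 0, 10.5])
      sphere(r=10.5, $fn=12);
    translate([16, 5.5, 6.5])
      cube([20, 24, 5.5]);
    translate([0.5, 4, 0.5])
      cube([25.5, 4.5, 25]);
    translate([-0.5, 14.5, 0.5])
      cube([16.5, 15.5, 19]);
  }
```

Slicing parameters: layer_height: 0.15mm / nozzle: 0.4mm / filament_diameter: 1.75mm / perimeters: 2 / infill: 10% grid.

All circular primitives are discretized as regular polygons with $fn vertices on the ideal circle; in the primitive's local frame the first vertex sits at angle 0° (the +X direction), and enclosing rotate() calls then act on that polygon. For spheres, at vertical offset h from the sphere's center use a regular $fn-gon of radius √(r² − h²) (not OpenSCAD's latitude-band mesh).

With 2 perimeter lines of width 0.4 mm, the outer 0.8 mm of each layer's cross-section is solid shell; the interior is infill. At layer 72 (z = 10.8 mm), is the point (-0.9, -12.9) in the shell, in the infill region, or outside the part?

At z = 10.8 mm: the r=10.5 sphere contributes a regular 12-gon of circumradius √(10.5²−0.3²) = 10.496; the 20×24 cube at (16, 5.5) contributes its full rectangle; the cube at (0.5, 4) is present — its section is the full 25.5×4.5 rectangle; the cube at (-0.5, 14.5) (footprint 16.5×15.5) is included at this height; Taking the first minus the rest: starting from the r=10.5 sphere, the 20×24 cube at (16, 5.5) misses the remaining region (no effect); the 25.5×4.5 cube at (0.5, 4) partially overlaps it — only the 33.57 mm² overlap (of its 114.75 mm²) is removed, clipping the outline; the 16.5×15.5 cube at (-0.5, 14.5) misses the remaining region (no effect) — 1 connected region; (whole slice rotated 70° about Z — lengths, areas and connectivity unchanged). Overall, the cross-section is a single solid region. Undo the 70° rotation: the query point maps to (-12.430, -3.566) in the un-rotated model frame. The nearest boundary edge runs (-9.09, -5.25)→(-10.50, 0.00); distance from the point to it = 2.79 mm. The point is not inside any of the regions above, so it lies outside the cross-section (2.79 mm from the nearest boundary).

outside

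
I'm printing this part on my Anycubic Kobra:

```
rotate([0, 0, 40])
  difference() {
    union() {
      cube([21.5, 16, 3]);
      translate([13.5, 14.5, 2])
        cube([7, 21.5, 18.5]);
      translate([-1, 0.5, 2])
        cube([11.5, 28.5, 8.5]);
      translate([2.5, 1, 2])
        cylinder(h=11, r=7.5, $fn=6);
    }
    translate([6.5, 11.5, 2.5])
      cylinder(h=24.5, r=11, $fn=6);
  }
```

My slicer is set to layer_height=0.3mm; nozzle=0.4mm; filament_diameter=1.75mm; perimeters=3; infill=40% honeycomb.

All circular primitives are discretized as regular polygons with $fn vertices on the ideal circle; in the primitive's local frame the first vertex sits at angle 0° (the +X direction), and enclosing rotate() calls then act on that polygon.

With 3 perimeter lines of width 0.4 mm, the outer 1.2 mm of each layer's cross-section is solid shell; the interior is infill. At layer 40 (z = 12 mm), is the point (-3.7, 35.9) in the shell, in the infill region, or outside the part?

At z = 12 mm: the cube is absent (z outside [0, 3]); the cube at (13.5, 14.5) is present — its section is the full 7×21.5 rectangle; the cube at (-1, 0.5) is absent (z outside [2, 10.5]); the r=7.5 cylinder at (2.5, 1) contributes a regular 6-gon of circumradius 7.5; Combining (union): the 2 present regions are separate (no shared area or edge), so areas and boundary lengths simply add and each stays a separate island — 2 connected regions; the r=11 cylinder at (6.5, 11.5) contributes a regular 6-gon of circumradius 11; Subtracting the remaining from the first: starting from the result so far, the r=11 cylinder at (6.5, 11.5) partially overlaps it — only the 50.66 mm² overlap (of its 314.37 mm²) is removed, clipping the outline — 2 connected regions; (whole slice rotated 40° about Z — lengths, areas and connectivity unchanged). Overall, the cross-section has 2 separate islands. Undo the 40° rotation: the query point maps to (20.242, 29.879) in the un-rotated model frame. The nearest boundary edge runs (20.50, 36.00)→(20.50, 14.50); distance from the point to it = 0.26 mm. (Shell/infill is judged within the island containing the point — the largest one.) The point is inside the cross-section, 0.26 mm from the nearest boundary — within the 1.2 mm shell band (3 × 0.4).

shell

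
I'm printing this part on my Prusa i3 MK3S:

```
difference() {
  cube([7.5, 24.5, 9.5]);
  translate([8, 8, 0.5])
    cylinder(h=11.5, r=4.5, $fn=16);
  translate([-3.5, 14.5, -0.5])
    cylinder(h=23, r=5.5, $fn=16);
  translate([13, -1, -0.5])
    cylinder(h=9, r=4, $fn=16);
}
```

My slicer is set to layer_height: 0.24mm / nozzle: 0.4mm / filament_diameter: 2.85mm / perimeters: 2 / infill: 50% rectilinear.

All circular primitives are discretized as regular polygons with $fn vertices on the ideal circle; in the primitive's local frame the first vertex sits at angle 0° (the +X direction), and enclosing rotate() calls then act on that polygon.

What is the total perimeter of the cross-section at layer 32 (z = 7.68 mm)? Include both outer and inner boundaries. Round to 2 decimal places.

At z = 7.68 mm: the cube (footprint 7.5×24.5) is included at this height (perimeter 64.00 mm); the r=4.5 cylinder at (8, 8) contributes a regular 16-gon of circumradius 4.5 (perimeter = 2·16·4.500·sin(180°/16) = 28.09 mm); the r=5.5 cylinder at (-3.5, 14.5) contributes a regular 16-gon of circumradius 5.5 (perimeter = 2·16·5.500·sin(180°/16) = 34.34 mm); the cylinder at (13, -1): section is a regular 16-gon, circumradius r=4 (perimeter = 2·16·4.000·sin(180°/16) = 24.97 mm); After the difference (first − rest): starting from the 7.5×24.5 cube, the r=4.5 cylinder at (8, 8) partially overlaps it — only the 26.55 mm² overlap (of its 61.99 mm²) is removed, clipping the outline; the r=5.5 cylinder at (-3.5, 14.5) partially overlaps it — only the 11.15 mm² overlap (of its 92.61 mm²) is removed, clipping the outline; the r=4 cylinder at (13, -1) misses the remaining region (no effect) — boundary = 69.45 mm. Overall, the cross-section is a single solid region. Total boundary length (outer) = 69.45 mm.

69.45 mm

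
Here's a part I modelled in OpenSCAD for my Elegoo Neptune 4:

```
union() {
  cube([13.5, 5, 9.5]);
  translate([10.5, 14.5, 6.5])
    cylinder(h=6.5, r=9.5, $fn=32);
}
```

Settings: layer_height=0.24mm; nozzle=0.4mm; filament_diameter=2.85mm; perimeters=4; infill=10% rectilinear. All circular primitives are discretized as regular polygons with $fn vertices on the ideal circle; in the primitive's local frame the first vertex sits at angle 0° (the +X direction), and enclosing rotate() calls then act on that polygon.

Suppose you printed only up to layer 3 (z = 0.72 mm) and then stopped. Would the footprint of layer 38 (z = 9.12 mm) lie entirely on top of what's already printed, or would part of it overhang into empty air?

part overhangs

Compare the two slices. At z = 0.72: the cube is present — its section is the full 13.5×5 rectangle (area 67.50 mm²); the cylinder at (10.5, 14.5) is absent (z outside [6.5, 13]); Taking the union: only the 13.5×5 cube is present, so the union is just that shape — area = 67.50 mm². At z = 9.12: the 13.5×5 cube contributes its full rectangle (area 67.50 mm²); the r=9.5 cylinder at (10.5, 14.5) gives a regular 32-gon of circumradius 9.5 (constant along its height) (area = (32/2)·9.500²·sin(360°/32) = 281.71 mm²); Merging all regions: the 2 present regions are separate (no shared area or edge), so areas and boundary lengths simply add and each stays a separate island — area = 349.21 mm². Checking containment: at z = 9.12 the cross-section extends beyond the z = 0.72 cross-section by about 281.71 mm².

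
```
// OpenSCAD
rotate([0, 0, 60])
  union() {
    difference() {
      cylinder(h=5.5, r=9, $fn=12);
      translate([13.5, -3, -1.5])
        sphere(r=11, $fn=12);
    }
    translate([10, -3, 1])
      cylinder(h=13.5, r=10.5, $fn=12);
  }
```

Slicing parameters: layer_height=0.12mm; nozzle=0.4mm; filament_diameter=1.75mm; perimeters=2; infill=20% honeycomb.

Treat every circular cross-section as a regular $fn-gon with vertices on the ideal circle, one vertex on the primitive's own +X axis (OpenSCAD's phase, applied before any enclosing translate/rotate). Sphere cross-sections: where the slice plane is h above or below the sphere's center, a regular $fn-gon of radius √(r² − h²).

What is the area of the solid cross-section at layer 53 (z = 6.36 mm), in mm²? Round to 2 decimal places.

At z = 6.36 mm: the cylinder does not reach this height (z outside [0, 5.5]); the sphere at (13.5, -3): section is a regular 12-gon, circumradius = √(r²−h²) = √(11²−7.86²) = 7.695 (area = (12/2)·7.695²·sin(360°/12) = 177.66 mm²); Taking the first minus the rest: the first operand is absent here, so nothing remains; the cylinder at (10, -3): section is a regular 12-gon, circumradius r=10.5 (area = (12/2)·10.500²·sin(360°/12) = 330.75 mm²); Combining (union): only the r=10.5 cylinder at (10, -3) is present, so the union is just that shape — area = 330.75 mm²; (whole slice rotated 60° about Z — lengths, areas and connectivity unchanged). Overall, the cross-section is a single solid region. Net area = 330.75 mm².

330.75 mm²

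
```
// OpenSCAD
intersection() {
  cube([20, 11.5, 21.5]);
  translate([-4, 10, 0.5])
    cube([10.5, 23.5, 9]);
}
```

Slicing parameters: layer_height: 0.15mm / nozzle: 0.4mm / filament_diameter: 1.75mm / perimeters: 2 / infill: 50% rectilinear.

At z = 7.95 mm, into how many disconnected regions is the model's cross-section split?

At z = 7.95 mm: the cube (footprint 20×11.5) is included at this height; the cube at (-4, 10) is present — its section is the full 10.5×23.5 rectangle; Taking the intersection: the 10.5×23.5 cube at (-4, 10) partially overlaps the 20×11.5 cube; clipping to the common part keeps 9.75 mm² — 1 connected region. The result has 1 disconnected region.

1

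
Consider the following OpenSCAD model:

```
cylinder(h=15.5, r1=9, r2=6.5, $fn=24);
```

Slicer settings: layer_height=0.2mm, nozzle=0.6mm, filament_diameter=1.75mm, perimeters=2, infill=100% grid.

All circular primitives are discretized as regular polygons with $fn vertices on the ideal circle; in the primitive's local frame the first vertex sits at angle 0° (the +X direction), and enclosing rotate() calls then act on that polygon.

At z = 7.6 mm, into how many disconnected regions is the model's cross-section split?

1

At z = 7.6 mm: the cone contributes a regular 24-gon of circumradius 7.774 (interpolated between r1=9 and r2=6.5 at t=0.490). The result has 1 disconnected region.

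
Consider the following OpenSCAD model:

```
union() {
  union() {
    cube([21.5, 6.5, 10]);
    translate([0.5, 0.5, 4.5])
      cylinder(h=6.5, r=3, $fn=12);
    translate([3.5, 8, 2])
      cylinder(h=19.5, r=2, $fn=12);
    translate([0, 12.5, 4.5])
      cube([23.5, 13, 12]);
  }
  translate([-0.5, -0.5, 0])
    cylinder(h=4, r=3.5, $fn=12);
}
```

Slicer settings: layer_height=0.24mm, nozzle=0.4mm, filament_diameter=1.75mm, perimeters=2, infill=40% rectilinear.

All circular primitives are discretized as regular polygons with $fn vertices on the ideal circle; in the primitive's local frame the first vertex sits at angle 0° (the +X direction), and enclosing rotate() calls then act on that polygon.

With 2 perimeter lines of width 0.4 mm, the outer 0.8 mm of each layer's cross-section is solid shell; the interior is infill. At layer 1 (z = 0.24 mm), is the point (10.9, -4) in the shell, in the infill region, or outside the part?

outside

At z = 0.24 mm: the 21.5×6.5 cube contributes its full rectangle; the cylinder at (0.5, 0.5) is not intersected at this z (z outside [4.5, 11]); the cylinder at (3.5, 8) is absent (z outside [2, 21.5]); the cube at (0, 12.5) is not intersected at this z (z outside [4.5, 16.5]); Merging all regions: only the 21.5×6.5 cube is present, so the union is just that shape — 1 connected region; the r=3.5 cylinder at (-0.5, -0.5) contributes a regular 12-gon of circumradius 3.5; Merging all regions: the regions partially overlap (shared area 6.00 mm²), so overlapping operands fuse into one piece — 1 connected region. Overall, the cross-section is a single solid region. The nearest boundary edge runs (21.50, 0.00)→(2.87, 0.00); distance from the point to it = 4.00 mm. The point is not inside any of the regions above, so it lies outside the cross-section (4.00 mm from the nearest boundary).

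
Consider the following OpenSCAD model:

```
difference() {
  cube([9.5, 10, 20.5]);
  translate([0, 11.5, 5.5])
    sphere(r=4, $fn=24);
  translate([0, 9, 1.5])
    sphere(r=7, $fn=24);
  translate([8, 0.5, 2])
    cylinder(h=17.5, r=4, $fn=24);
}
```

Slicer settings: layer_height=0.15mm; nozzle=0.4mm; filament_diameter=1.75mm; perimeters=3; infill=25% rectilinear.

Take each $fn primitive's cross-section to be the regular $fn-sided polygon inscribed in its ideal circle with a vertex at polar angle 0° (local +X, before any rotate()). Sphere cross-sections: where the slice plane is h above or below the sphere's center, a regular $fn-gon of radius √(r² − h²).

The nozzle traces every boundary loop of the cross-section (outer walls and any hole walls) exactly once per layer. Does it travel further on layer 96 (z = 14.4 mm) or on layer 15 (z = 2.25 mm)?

Layer 96 (z = 14.4): the cube (footprint 9.5×10) is included at this height (perimeter 39.00 mm); the sphere at (0, 11.5) does not reach this height (|z−center|=8.900 > r=4); the sphere at (0, 9) does not reach this height (|z−center|=12.900 > r=7); the cylinder at (8, 0.5): section is a regular 24-gon, circumradius r=4 (perimeter = 2·24·4.000·sin(180°/24) = 25.06 mm); After the difference (first − rest): starting from the 9.5×10 cube, the r=4 cylinder at (8, 0.5) partially overlaps it — only the 20.98 mm² overlap (of its 49.69 mm²) is removed, clipping the outline — boundary = 37.71 mm. So its perimeter = 37.71 mm. Layer 15 (z = 2.25): the cube (footprint 9.5×10) is included at this height (perimeter 39.00 mm); the r=4 sphere at (0, 11.5) slices to a regular 24-gon of circumradius 2.332 (√(r²−h²) with h=3.25 from center) (perimeter = 2·24·2.332·sin(180°/24) = 14.61 mm); the r=7 sphere at (0, 9) slices to a regular 24-gon of circumradius 6.960 (√(r²−h²) with h=0.75 from center) (perimeter = 2·24·6.960·sin(180°/24) = 43.60 mm); the r=4 cylinder at (8, 0.5) gives a regular 24-gon of circumradius 4 (constant along its height) (perimeter = 2·24·4.000·sin(180°/24) = 25.06 mm); Taking the first minus the rest: starting from the 9.5×10 cube, the r=4 sphere at (0, 11.5) partially overlaps it — only the 1.01 mm² overlap (of its 16.89 mm²) is removed, clipping the outline; the r=7 sphere at (0, 9) partially overlaps it — only the 43.50 mm² overlap (of its 150.44 mm²) is removed, clipping the outline; the r=4 cylinder at (8, 0.5) partially overlaps it — only the 20.98 mm² overlap (of its 49.69 mm²) is removed, clipping the outline — boundary = 34.83 mm. So its perimeter = 34.83 mm. Layer 96 is larger (37.71 vs 34.83 mm).

layer 96 (z = 14.4 mm)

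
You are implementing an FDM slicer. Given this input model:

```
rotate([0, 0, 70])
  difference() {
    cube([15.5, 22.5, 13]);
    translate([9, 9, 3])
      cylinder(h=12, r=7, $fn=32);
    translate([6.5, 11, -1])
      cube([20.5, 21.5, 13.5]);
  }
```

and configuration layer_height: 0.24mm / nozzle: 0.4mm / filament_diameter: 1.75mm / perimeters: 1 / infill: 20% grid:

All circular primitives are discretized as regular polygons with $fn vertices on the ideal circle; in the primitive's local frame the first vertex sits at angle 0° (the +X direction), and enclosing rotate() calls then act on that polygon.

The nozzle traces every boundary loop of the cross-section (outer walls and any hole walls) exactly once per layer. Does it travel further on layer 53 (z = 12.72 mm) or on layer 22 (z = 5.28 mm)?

Layer 53 (z = 12.72): the cube is present — its section is the full 15.5×22.5 rectangle (perimeter 76.00 mm); the r=7 cylinder at (9, 9) gives a regular 32-gon of circumradius 7 (constant along its height) (perimeter = 2·32·7.000·sin(180°/32) = 43.91 mm); the cube at (6.5, 11) is not intersected at this z (z outside [-1, 12.5]); After the difference (first − rest): starting from the 15.5×22.5 cube, the r=7 cylinder at (9, 9) partially overlaps it — only the 151.33 mm² overlap (of its 152.95 mm²) is removed, clipping the outline — boundary = 109.51 mm; (rotated 70° about Z; rotation is an isometry so areas/perimeters/island counts are preserved). So its perimeter = 109.51 mm. Layer 22 (z = 5.28): the 15.5×22.5 cube contributes its full rectangle (perimeter 76.00 mm); the r=7 cylinder at (9, 9) contributes a regular 32-gon of circumradius 7 (perimeter = 2·32·7.000·sin(180°/32) = 43.91 mm); the cube at (6.5, 11) (footprint 20.5×21.5) is included at this height (perimeter 84.00 mm); Subtracting the remaining from the first: starting from the 15.5×22.5 cube, the r=7 cylinder at (9, 9) partially overlaps it — only the 151.33 mm² overlap (of its 152.95 mm²) is removed, clipping the outline; the 20.5×21.5 cube at (6.5, 11) partially overlaps it — only the 67.01 mm² overlap (of its 440.75 mm²) is removed, clipping the outline — boundary = 85.65 mm; (rotated 70° about Z; rotation is an isometry so areas/perimeters/island counts are preserved). So its perimeter = 85.65 mm. Layer 53 is larger (109.51 vs 85.65 mm).

layer 53 (z = 12.72 mm)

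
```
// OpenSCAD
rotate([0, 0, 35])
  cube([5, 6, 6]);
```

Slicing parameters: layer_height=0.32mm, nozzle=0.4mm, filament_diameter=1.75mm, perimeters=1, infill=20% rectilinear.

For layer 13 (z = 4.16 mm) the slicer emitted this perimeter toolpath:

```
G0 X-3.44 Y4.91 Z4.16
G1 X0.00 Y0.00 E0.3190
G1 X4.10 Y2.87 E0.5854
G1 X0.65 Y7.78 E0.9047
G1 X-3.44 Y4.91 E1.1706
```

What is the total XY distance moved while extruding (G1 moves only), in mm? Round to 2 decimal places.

Sum the Euclidean lengths of each G1 segment: total = 22.00 mm.

22.00 mm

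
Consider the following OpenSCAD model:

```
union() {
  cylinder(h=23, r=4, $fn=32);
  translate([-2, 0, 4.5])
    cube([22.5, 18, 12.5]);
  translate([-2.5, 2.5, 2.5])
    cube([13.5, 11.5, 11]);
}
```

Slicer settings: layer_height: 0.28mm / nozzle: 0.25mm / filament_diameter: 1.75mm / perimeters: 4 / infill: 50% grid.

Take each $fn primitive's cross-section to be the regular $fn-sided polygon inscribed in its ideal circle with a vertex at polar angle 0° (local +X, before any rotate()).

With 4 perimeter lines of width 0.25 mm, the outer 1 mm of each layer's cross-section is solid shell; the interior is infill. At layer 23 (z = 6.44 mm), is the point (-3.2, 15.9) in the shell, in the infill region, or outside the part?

At z = 6.44 mm: the r=4 cylinder gives a regular 32-gon of circumradius 4 (constant along its height); the 22.5×18 cube at (-2, 0) contributes its full rectangle; the cube at (-2.5, 2.5) is present — its section is the full 13.5×11.5 rectangle; Taking the union: the regions partially overlap (shared area 170.01 mm²), so overlapping operands fuse into one piece — 1 connected region. Overall, the cross-section is a single solid region. The nearest boundary edge runs (-2.00, 14.00)→(-2.00, 18.00); distance from the point to it = 1.20 mm. The point is not inside any of the regions above, so it lies outside the cross-section (1.20 mm from the nearest boundary).

outside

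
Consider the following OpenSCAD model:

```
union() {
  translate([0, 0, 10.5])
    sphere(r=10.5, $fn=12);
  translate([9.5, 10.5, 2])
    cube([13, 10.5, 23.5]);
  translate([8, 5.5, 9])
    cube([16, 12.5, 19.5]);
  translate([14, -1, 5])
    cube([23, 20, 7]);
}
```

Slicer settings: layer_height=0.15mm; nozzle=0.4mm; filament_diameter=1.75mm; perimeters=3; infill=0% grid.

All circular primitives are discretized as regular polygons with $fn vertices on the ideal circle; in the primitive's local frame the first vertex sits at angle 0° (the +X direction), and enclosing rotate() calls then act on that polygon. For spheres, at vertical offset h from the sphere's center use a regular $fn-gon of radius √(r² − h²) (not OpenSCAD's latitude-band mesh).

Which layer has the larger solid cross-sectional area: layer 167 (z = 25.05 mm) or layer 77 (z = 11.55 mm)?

layer 77 (z = 11.55 mm)

Layer 167 (z = 25.05): the sphere is not intersected at this z (|z−center|=14.550 > r=10.5); the cube at (9.5, 10.5) (footprint 13×10.5) is included at this height (area 136.50 mm²); the cube at (8, 5.5) is present — its section is the full 16×12.5 rectangle (area 200.00 mm²); the cube at (14, -1) does not reach this height (z outside [5, 12]); Taking the union: the regions partially overlap — summed areas 336.50 mm² minus the doubly-counted overlap 97.50 mm² gives 239.00 mm² — area = 239.00 mm². So its area = 239.00 mm². Layer 77 (z = 11.55): the r=10.5 sphere slices to a regular 12-gon of circumradius 10.447 (√(r²−h²) with h=1.05 from center) (area = (12/2)·10.447²·sin(360°/12) = 327.44 mm²); the 13×10.5 cube at (9.5, 10.5) contributes its full rectangle (area 136.50 mm²); the 16×12.5 cube at (8, 5.5) contributes its full rectangle (area 200.00 mm²); the cube at (14, -1) (footprint 23×20) is included at this height (area 460.00 mm²); Merging all regions: the regions partially overlap — summed areas 1123.94 mm² minus the doubly-counted overlap 231.30 mm² gives 892.64 mm² — area = 892.64 mm². So its area = 892.64 mm². Layer 77 is larger (892.64 vs 239.00 mm²).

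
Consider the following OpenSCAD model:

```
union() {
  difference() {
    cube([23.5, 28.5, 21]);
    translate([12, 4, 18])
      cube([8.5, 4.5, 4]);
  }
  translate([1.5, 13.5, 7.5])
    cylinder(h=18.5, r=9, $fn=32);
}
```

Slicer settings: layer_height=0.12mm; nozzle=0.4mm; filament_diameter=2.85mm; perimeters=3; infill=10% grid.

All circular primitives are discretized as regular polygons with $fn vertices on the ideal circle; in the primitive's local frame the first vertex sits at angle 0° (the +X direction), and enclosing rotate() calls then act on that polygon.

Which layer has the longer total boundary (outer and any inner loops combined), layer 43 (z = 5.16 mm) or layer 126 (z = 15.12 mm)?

layer 126 (z = 15.12 mm)

Layer 43 (z = 5.16): the cube (footprint 23.5×28.5) is included at this height (perimeter 104.00 mm); the cube at (12, 4) is not intersected at this z (z outside [18, 22]); Taking the first minus the rest: none of the subtracted shapes is present at this height, so the 23.5×28.5 cube is unchanged — boundary = 104.00 mm; the cylinder at (1.5, 13.5) does not reach this height (z outside [7.5, 26]); Merging all regions: only that combined region is present, so the union is just that shape — boundary = 104.00 mm. So its perimeter = 104.00 mm. Layer 126 (z = 15.12): the cube (footprint 23.5×28.5) is included at this height (perimeter 104.00 mm); the cube at (12, 4) is absent (z outside [18, 22]); Taking the first minus the rest: none of the subtracted shapes is present at this height, so the 23.5×28.5 cube is unchanged — boundary = 104.00 mm; the cylinder at (1.5, 13.5): section is a regular 32-gon, circumradius r=9 (perimeter = 2·32·9.000·sin(180°/32) = 56.46 mm); Merging all regions: the regions partially overlap (shared area 153.20 mm²), so the edge portions inside another operand are dropped and the merged outline is re-measured after clipping — boundary = 111.51 mm. So its perimeter = 111.51 mm. Layer 126 is larger (111.51 vs 104.00 mm).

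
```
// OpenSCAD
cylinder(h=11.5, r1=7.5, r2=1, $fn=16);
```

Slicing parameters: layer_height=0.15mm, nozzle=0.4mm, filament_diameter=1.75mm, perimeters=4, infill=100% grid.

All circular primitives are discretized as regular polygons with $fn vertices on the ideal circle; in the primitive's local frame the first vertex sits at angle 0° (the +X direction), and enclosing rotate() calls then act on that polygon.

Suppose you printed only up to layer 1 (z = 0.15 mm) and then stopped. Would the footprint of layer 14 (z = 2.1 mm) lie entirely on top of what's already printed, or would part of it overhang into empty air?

Compare the two slices. At z = 0.15: the cone: at t=0.013 of its height the radius interpolates to r₁+(r₂−r₁)t = 7.415, giving a regular 16-gon of that circumradius (area = (16/2)·7.415²·sin(360°/16) = 168.34 mm²). At z = 2.1: the cone (r1=7.5→r2=1) has section circumradius 6.313 here — a regular 16-gon (area = (16/2)·6.313²·sin(360°/16) = 122.01 mm²). Checking containment: the cross-section at z = 2.1 is a subset of the cross-section at z = 0.15.

entirely on top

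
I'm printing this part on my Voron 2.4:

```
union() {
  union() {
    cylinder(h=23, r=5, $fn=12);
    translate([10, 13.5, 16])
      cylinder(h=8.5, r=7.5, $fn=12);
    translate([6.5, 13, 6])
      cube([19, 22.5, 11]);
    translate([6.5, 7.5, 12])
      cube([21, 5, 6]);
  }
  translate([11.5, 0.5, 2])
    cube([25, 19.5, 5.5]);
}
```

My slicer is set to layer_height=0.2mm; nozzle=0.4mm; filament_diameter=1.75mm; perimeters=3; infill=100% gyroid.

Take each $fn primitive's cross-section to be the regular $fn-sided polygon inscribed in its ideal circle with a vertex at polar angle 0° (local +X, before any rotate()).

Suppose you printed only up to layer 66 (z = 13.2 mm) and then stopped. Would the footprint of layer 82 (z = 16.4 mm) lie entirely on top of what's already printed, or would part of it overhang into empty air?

Compare the two slices. At z = 13.2: the cylinder: section is a regular 12-gon, circumradius r=5 (area = (12/2)·5.000²·sin(360°/12) = 75.00 mm²); the cylinder at (10, 13.5) is absent (z outside [16, 24.5]); the 19×22.5 cube at (6.5, 13) contributes its full rectangle (area 427.50 mm²); the cube at (6.5, 7.5) (footprint 21×5) is included at this height (area 105.00 mm²); Merging all regions: the 3 present regions are separate (no shared area or edge), so areas and boundary lengths simply add and each stays a separate island — area = 607.50 mm²; the cube at (11.5, 0.5) does not reach this height (z outside [2, 7.5]); Combining (union): only the result so far is present, so the union is just that shape — area = 607.50 mm². At z = 16.4: the r=5 cylinder contributes a regular 12-gon of circumradius 5 (area = (12/2)·5.000²·sin(360°/12) = 75.00 mm²); the r=7.5 cylinder at (10, 13.5) contributes a regular 12-gon of circumradius 7.5 (area = (12/2)·7.500²·sin(360°/12) = 168.75 mm²); the cube at (6.5, 13) is present — its section is the full 19×22.5 rectangle (area 427.50 mm²); the cube at (6.5, 7.5) (footprint 21×5) is included at this height (area 105.00 mm²); Combining (union): the regions partially overlap — summed areas 776.25 mm² minus the doubly-counted overlap 120.72 mm² gives 655.53 mm² — area = 655.53 mm²; the cube at (11.5, 0.5) is absent (z outside [2, 7.5]); Merging all regions: only that combined region is present, so the union is just that shape — area = 655.53 mm². Checking containment: at z = 16.4 the cross-section extends beyond the z = 13.2 cross-section by about 48.03 mm².

part overhangs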